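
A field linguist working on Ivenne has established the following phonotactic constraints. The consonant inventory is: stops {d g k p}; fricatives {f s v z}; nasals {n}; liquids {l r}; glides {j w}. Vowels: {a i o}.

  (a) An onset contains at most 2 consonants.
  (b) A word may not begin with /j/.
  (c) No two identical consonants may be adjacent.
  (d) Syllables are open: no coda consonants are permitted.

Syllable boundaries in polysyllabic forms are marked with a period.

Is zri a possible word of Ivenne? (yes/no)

yes

zri — σ1 onset /zr/ (2C), coda /∅/ ok → well-formed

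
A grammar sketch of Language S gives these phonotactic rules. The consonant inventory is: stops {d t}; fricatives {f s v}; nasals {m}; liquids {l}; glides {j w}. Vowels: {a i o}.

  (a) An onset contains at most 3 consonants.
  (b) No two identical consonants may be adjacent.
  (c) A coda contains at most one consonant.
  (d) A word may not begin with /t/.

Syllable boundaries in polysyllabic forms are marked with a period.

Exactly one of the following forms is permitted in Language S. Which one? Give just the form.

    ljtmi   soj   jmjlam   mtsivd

soj

ljtmi — violates constraint (a): syllable 1 onset /ljtm/ has 4 consonants (> 3) → not permitted
soj — σ1 onset /s/, coda /j/ ok → permitted
jmjlam — violates constraint (a): syllable 1 onset /jmjl/ has 4 consonants (> 3) → not permitted
mtsivd — violates constraint (c): syllable 1 coda /vd/ has 2 consonants (> 1) → not permitted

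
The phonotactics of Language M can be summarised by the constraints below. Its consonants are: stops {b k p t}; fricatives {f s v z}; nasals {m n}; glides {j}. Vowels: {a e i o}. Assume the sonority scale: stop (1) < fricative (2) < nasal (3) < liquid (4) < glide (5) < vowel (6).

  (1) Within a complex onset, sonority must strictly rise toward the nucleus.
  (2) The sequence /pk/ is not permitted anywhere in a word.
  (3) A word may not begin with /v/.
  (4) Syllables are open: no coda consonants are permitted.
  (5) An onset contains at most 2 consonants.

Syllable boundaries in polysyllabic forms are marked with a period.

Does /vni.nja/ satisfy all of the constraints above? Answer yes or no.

/vni.nja/ — violates constraint 3: word begins with /v/ → ill-formed

no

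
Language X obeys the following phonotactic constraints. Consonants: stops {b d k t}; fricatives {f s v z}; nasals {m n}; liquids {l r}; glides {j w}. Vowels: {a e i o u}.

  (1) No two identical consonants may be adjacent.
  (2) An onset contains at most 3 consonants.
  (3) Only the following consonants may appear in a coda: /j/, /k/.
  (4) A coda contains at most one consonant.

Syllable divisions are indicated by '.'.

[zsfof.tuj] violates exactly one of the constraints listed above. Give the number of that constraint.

3

[zsfof.tuj]: syllable 1 coda contains /f/, which is not a licensed coda consonant.
This is a violation of constraint 3: "Only the following consonants may appear in a coda: /j/, /k/."
The remaining constraints (1, 2, 4) are satisfied.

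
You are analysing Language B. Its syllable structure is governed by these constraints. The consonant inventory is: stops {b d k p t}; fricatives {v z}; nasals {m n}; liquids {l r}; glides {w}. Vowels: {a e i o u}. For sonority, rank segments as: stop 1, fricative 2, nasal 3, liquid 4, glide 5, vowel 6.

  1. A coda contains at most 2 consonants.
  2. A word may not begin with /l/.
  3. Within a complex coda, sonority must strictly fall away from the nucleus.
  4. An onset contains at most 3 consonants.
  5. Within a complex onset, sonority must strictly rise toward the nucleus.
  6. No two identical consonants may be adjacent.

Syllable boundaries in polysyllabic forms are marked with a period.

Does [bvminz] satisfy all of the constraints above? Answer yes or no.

yes

[bvminz] — σ1 onset /bvm/ (1→2→3 rises), coda /nz/ (3→2 falls) ok → licit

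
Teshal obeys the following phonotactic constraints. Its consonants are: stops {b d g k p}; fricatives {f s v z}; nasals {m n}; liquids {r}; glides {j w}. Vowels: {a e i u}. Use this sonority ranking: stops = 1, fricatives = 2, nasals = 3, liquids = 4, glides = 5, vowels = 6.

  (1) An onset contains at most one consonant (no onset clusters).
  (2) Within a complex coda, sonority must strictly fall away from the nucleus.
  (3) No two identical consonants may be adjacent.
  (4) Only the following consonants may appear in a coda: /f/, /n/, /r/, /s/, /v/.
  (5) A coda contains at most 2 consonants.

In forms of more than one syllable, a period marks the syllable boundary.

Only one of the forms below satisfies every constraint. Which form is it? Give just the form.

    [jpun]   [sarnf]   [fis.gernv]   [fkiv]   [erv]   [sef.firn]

[erv]

[jpun] — violates constraint 1: syllable 1 onset /jp/ has 2 consonants (> 1) → not permitted
[sarnf] — violates constraint 5: syllable 1 coda /rnf/ has 3 consonants (> 2) → not permitted
[fis.gernv] — violates constraint 5: syllable 2 coda /rnv/ has 3 consonants (> 2) → not permitted
[fkiv] — violates constraint 1: syllable 1 onset /fk/ has 2 consonants (> 1) → not permitted
[erv] — σ1 onset /∅/, coda /rv/ (4→2 falls) ok → permitted
[sef.firn] — violates constraint 3: adjacent identical consonants /ff/ → not permitted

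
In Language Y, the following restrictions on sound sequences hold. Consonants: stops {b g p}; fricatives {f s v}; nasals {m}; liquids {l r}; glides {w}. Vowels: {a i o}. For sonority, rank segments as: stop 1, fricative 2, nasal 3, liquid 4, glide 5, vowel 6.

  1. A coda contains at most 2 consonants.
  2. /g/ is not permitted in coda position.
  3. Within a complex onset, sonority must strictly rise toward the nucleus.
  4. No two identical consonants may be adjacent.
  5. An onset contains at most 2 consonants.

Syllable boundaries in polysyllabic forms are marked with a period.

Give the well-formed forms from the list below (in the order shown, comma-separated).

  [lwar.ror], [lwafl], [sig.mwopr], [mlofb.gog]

[lwafl]

[lwar.ror] — violates constraint 4: adjacent identical consonants /rr/ → ill-formed
[lwafl] — σ1 onset /lw/ (4→5 rises), coda /fl/ (2C) ok → well-formed
[sig.mwopr] — violates constraint 2: syllable 1 coda contains /g/ → ill-formed
[mlofb.gog] — violates constraint 2: syllable 2 coda contains /g/ → ill-formed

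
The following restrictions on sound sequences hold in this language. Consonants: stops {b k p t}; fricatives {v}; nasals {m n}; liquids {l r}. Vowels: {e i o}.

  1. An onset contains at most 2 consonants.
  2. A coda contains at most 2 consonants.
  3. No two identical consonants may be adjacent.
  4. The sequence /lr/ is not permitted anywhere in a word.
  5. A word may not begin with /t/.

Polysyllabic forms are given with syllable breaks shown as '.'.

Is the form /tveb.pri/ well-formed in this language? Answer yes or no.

/tveb.pri/ — violates constraint 5: word begins with /t/ → ill-formed

no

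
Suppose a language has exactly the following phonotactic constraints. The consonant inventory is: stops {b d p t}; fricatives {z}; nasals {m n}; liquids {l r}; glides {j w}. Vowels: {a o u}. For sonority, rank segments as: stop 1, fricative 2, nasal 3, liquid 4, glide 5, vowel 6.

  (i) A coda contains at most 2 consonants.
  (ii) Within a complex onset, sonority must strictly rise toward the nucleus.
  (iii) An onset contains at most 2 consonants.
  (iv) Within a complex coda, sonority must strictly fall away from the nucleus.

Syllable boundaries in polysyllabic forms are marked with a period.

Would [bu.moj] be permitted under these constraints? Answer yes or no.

yes

[bu.moj] — σ1 onset /b/, coda /∅/ ok; σ2 onset /m/, coda /j/ ok → permitted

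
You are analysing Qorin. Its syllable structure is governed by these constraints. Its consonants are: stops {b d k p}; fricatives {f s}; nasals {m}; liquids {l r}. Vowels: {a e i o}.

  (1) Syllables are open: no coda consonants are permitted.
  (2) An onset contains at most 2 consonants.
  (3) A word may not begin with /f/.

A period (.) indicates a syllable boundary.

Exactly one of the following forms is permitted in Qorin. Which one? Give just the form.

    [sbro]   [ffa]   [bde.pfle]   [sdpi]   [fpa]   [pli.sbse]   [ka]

[sbro] — violates constraint 2: syllable 1 onset /sbr/ has 3 consonants (> 2) → not permitted
[ffa] — violates constraint 3: word begins with /f/ → not permitted
[bde.pfle] — violates constraint 2: syllable 2 onset /pfl/ has 3 consonants (> 2) → not permitted
[sdpi] — violates constraint 2: syllable 1 onset /sdp/ has 3 consonants (> 2) → not permitted
[fpa] — violates constraint 3: word begins with /f/ → not permitted
[pli.sbse] — violates constraint 2: syllable 2 onset /sbs/ has 3 consonants (> 2) → not permitted
[ka] — σ1 onset /k/, coda /∅/ ok → permitted

[ka]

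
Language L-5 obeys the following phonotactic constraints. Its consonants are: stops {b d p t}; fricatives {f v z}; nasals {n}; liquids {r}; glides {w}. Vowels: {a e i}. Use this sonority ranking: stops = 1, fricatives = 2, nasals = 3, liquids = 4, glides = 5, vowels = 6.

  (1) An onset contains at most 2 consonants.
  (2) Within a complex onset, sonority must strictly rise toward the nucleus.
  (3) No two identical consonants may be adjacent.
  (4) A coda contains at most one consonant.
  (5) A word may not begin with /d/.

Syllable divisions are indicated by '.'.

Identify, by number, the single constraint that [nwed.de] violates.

3

[nwed.de]: adjacent identical consonants /dd/.
This is a violation of constraint 3: "No two identical consonants may be adjacent."
The remaining constraints (1, 2, 4, 5) are satisfied.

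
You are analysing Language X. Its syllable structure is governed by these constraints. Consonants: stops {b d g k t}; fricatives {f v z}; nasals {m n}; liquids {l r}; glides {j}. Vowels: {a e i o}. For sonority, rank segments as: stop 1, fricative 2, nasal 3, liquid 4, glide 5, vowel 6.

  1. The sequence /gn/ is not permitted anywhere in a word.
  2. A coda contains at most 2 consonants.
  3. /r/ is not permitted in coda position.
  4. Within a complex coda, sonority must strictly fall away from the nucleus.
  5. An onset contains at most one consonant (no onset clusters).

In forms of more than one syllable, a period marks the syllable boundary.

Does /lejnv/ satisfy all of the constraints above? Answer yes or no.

/lejnv/ — violates constraint 2: syllable 1 coda /jnv/ has 3 consonants (> 2) → not permitted

no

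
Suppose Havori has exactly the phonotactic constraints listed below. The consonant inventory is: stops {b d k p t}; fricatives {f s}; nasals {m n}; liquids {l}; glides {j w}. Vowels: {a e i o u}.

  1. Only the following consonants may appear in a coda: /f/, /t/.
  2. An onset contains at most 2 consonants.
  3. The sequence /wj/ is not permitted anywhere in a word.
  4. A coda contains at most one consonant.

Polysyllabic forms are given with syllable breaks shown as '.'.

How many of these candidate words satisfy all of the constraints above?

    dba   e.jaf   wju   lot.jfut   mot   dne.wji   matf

4

dba — σ1 onset /db/ (2C), coda /∅/ ok → licit
e.jaf — σ1 onset /∅/, coda /∅/ ok; σ2 onset /j/, coda /f/ ok → licit
wju — violates constraint 3: contains banned sequence /wj/ → illicit
lot.jfut — σ1 onset /l/, coda /t/ ok; σ2 onset /jf/ (2C), coda /t/ ok → licit
mot — σ1 onset /m/, coda /t/ ok → licit
dne.wji — violates constraint 3: contains banned sequence /wj/ → illicit
matf — violates constraint 4: syllable 1 coda /tf/ has 2 consonants (> 1) → illicit
Licit: dba, e.jaf, lot.jfut, mot → 4.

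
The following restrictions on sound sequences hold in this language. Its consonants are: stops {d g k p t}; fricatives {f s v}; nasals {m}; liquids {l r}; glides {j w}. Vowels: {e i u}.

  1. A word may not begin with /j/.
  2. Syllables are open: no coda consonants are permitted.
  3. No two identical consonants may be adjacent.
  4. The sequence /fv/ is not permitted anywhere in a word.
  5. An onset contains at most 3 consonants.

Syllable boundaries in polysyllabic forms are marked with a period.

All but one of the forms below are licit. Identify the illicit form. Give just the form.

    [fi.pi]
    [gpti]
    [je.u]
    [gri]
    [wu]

[je.u]

[fi.pi] — σ1 onset /f/, coda /∅/ ok; σ2 onset /p/, coda /∅/ ok → licit
[gpti] — σ1 onset /gpt/ (3C), coda /∅/ ok → licit
[je.u] — violates constraint 1: word begins with /j/ → illicit
[gri] — σ1 onset /gr/ (2C), coda /∅/ ok → licit
[wu] — σ1 onset /w/, coda /∅/ ok → licit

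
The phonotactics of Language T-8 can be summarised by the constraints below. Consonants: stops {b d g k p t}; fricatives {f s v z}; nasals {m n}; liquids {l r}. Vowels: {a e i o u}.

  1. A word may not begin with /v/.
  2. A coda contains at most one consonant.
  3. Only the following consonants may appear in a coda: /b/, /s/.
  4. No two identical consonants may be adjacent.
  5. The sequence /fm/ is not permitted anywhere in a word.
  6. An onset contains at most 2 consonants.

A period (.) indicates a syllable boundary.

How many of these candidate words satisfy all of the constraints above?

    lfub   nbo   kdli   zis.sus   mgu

lfub — σ1 onset /lf/ (2C), coda /b/ ok → well-formed
nbo — σ1 onset /nb/ (2C), coda /∅/ ok → well-formed
kdli — violates constraint 6: syllable 1 onset /kdl/ has 3 consonants (> 2) → ill-formed
zis.sus — violates constraint 4: adjacent identical consonants /ss/ → ill-formed
mgu — σ1 onset /mg/ (2C), coda /∅/ ok → well-formed
Well-formed: lfub, nbo, mgu → 3.

3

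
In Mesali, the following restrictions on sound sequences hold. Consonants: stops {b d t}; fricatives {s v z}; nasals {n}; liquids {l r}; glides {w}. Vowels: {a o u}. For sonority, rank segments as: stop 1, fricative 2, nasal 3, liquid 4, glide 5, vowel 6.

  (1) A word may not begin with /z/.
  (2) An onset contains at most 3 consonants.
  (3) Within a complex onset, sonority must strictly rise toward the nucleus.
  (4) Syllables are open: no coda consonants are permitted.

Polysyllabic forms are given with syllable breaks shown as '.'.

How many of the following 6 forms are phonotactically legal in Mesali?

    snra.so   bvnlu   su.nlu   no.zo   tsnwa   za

snra.so — σ1 onset /snr/ (2→3→4 rises), coda /∅/ ok; σ2 onset /s/, coda /∅/ ok → phonotactically legal
bvnlu — violates constraint 2: syllable 1 onset /bvnl/ has 4 consonants (> 3) → phonotactically illegal
su.nlu — σ1 onset /s/, coda /∅/ ok; σ2 onset /nl/ (3→4 rises), coda /∅/ ok → phonotactically legal
no.zo — σ1 onset /n/, coda /∅/ ok; σ2 onset /z/, coda /∅/ ok → phonotactically legal
tsnwa — violates constraint 2: syllable 1 onset /tsnw/ has 4 consonants (> 3) → phonotactically illegal
za — violates constraint 1: word begins with /z/ → phonotactically illegal
Phonotactically legal: snra.so, su.nlu, no.zo → 3.

3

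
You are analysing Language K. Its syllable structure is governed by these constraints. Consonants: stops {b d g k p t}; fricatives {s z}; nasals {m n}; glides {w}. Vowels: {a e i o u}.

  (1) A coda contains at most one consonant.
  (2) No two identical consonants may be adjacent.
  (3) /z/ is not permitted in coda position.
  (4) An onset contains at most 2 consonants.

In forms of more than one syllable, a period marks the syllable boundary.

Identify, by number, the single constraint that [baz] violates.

3

[baz]: syllable 1 coda contains /z/.
This is a violation of constraint 3: "/z/ is not permitted in coda position."
The remaining constraints (1, 2, 4) are satisfied.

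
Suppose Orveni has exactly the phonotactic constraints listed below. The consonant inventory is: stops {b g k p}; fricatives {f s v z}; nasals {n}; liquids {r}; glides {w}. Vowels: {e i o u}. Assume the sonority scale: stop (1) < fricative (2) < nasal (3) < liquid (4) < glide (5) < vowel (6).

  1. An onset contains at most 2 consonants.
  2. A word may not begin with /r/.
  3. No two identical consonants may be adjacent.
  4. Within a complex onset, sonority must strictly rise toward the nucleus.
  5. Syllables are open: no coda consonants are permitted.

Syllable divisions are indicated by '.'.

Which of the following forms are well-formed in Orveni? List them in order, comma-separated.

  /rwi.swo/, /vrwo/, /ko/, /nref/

/ko/

/rwi.swo/ — violates constraint 2: word begins with /r/ → ill-formed
/vrwo/ — violates constraint 1: syllable 1 onset /vrw/ has 3 consonants (> 2) → ill-formed
/ko/ — σ1 onset /k/, coda /∅/ ok → well-formed
/nref/ — violates constraint 5: syllable 1 coda /f/ has 1 consonant (> 0) → ill-formed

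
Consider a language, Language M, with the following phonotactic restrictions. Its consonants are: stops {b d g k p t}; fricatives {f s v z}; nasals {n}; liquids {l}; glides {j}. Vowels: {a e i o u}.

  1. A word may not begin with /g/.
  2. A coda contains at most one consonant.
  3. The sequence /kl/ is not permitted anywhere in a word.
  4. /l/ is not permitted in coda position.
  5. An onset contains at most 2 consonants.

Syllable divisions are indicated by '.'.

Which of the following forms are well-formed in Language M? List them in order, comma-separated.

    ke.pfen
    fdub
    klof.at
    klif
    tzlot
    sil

ke.pfen — σ1 onset /k/, coda /∅/ ok; σ2 onset /pf/ (2C), coda /n/ ok → well-formed
fdub — σ1 onset /fd/ (2C), coda /b/ ok → well-formed
klof.at — violates constraint 3: contains banned sequence /kl/ → ill-formed
klif — violates constraint 3: contains banned sequence /kl/ → ill-formed
tzlot — violates constraint 5: syllable 1 onset /tzl/ has 3 consonants (> 2) → ill-formed
sil — violates constraint 4: syllable 1 coda contains /l/ → ill-formed

ke.pfen, fdub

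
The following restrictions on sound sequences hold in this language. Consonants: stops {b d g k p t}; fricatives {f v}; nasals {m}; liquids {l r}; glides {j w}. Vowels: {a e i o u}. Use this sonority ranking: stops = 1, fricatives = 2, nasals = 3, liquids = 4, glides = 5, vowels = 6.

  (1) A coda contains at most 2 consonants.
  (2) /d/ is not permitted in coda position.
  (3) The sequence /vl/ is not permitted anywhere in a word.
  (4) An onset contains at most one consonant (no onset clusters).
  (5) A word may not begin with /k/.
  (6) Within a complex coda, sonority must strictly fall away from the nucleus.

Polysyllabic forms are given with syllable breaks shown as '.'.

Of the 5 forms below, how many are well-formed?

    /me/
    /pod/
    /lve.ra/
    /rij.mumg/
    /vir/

/me/ — σ1 onset /m/, coda /∅/ ok → well-formed
/pod/ — violates constraint 2: syllable 1 coda contains /d/ → ill-formed
/lve.ra/ — violates constraint 4: syllable 1 onset /lv/ has 2 consonants (> 1) → ill-formed
/rij.mumg/ — σ1 onset /r/, coda /j/ ok; σ2 onset /m/, coda /mg/ (3→1 falls) ok → well-formed
/vir/ — σ1 onset /v/, coda /r/ ok → well-formed
Well-formed: /me/, /rij.mumg/, /vir/ → 3.

3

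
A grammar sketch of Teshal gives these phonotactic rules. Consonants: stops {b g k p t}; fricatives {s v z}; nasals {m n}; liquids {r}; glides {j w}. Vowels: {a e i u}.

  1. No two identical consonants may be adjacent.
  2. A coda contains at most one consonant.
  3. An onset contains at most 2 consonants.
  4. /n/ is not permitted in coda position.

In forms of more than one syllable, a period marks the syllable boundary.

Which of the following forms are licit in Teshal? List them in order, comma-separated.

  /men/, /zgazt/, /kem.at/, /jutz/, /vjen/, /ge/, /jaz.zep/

/men/ — violates constraint 4: syllable 1 coda contains /n/ → illicit
/zgazt/ — violates constraint 2: syllable 1 coda /zt/ has 2 consonants (> 1) → illicit
/kem.at/ — σ1 onset /k/, coda /m/ ok; σ2 onset /∅/, coda /t/ ok → licit
/jutz/ — violates constraint 2: syllable 1 coda /tz/ has 2 consonants (> 1) → illicit
/vjen/ — violates constraint 4: syllable 1 coda contains /n/ → illicit
/ge/ — σ1 onset /g/, coda /∅/ ok → licit
/jaz.zep/ — violates constraint 1: adjacent identical consonants /zz/ → illicit

/kem.at/, /ge/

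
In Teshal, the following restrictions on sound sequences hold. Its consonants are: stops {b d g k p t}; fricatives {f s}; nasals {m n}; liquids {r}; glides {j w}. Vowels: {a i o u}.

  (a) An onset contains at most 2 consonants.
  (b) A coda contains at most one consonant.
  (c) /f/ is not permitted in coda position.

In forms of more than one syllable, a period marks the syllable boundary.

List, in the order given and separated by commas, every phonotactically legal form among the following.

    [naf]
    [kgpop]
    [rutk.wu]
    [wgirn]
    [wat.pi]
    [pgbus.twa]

[naf] — violates constraint (c): syllable 1 coda contains /f/ → phonotactically illegal
[kgpop] — violates constraint (a): syllable 1 onset /kgp/ has 3 consonants (> 2) → phonotactically illegal
[rutk.wu] — violates constraint (b): syllable 1 coda /tk/ has 2 consonants (> 1) → phonotactically illegal
[wgirn] — violates constraint (b): syllable 1 coda /rn/ has 2 consonants (> 1) → phonotactically illegal
[wat.pi] — σ1 onset /w/, coda /t/ ok; σ2 onset /p/, coda /∅/ ok → phonotactically legal
[pgbus.twa] — violates constraint (a): syllable 1 onset /pgb/ has 3 consonants (> 2) → phonotactically illegal

[wat.pi]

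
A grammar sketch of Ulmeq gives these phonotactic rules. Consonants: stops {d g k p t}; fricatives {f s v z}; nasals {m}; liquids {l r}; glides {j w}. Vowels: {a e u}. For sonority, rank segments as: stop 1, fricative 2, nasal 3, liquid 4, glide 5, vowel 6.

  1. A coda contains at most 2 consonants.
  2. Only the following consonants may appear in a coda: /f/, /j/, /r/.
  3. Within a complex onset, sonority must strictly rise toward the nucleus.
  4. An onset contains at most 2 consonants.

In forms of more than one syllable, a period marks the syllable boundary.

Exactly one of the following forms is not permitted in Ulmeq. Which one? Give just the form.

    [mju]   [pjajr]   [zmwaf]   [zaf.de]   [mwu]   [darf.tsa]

[zmwaf]

[mju] — σ1 onset /mj/ (3→5 rises), coda /∅/ ok → permitted
[pjajr] — σ1 onset /pj/ (1→5 rises), coda /jr/ (2C) ok → permitted
[zmwaf] — violates constraint 4: syllable 1 onset /zmw/ has 3 consonants (> 2) → not permitted
[zaf.de] — σ1 onset /z/, coda /f/ ok; σ2 onset /d/, coda /∅/ ok → permitted
[mwu] — σ1 onset /mw/ (3→5 rises), coda /∅/ ok → permitted
[darf.tsa] — σ1 onset /d/, coda /rf/ (2C) ok; σ2 onset /ts/ (1→2 rises), coda /∅/ ok → permitted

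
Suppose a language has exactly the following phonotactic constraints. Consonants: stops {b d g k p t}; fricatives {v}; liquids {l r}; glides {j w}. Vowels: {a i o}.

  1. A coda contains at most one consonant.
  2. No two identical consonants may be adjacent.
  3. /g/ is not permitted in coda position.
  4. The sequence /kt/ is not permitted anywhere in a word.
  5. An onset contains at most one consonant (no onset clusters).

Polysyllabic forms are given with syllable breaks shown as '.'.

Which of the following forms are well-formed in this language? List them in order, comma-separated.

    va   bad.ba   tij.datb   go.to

va — σ1 onset /v/, coda /∅/ ok → well-formed
bad.ba — σ1 onset /b/, coda /d/ ok; σ2 onset /b/, coda /∅/ ok → well-formed
tij.datb — violates constraint 1: syllable 2 coda /tb/ has 2 consonants (> 1) → ill-formed
go.to — σ1 onset /g/, coda /∅/ ok; σ2 onset /t/, coda /∅/ ok → well-formed

va, bad.ba, go.to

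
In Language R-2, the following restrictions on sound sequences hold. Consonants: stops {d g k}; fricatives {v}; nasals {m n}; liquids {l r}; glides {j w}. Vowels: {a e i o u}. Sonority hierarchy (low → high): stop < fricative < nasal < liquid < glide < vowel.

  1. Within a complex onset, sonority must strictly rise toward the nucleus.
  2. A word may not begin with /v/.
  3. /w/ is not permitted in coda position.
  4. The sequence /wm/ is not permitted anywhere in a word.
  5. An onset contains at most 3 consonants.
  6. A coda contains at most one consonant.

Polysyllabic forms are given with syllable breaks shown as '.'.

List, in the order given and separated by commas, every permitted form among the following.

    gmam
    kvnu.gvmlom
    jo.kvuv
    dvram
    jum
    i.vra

gmam, jo.kvuv, dvram, jum, i.vra

gmam — σ1 onset /gm/ (1→3 rises), coda /m/ ok → permitted
kvnu.gvmlom — violates constraint 5: syllable 2 onset /gvml/ has 4 consonants (> 3) → not permitted
jo.kvuv — σ1 onset /j/, coda /∅/ ok; σ2 onset /kv/ (1→2 rises), coda /v/ ok → permitted
dvram — σ1 onset /dvr/ (1→2→4 rises), coda /m/ ok → permitted
jum — σ1 onset /j/, coda /m/ ok → permitted
i.vra — σ1 onset /∅/, coda /∅/ ok; σ2 onset /vr/ (2→4 rises), coda /∅/ ok → permitted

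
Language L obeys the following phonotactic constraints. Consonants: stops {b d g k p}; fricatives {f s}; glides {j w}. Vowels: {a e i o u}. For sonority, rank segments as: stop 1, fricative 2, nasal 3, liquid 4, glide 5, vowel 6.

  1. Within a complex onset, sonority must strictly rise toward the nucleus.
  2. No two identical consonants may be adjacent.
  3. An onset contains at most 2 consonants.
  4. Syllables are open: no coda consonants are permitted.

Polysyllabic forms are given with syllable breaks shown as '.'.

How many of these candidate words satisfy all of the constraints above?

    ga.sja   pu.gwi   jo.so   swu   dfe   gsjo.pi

5

ga.sja — σ1 onset /g/, coda /∅/ ok; σ2 onset /sj/ (2→5 rises), coda /∅/ ok → phonotactically legal
pu.gwi — σ1 onset /p/, coda /∅/ ok; σ2 onset /gw/ (1→5 rises), coda /∅/ ok → phonotactically legal
jo.so — σ1 onset /j/, coda /∅/ ok; σ2 onset /s/, coda /∅/ ok → phonotactically legal
swu — σ1 onset /sw/ (2→5 rises), coda /∅/ ok → phonotactically legal
dfe — σ1 onset /df/ (1→2 rises), coda /∅/ ok → phonotactically legal
gsjo.pi — violates constraint 3: syllable 1 onset /gsj/ has 3 consonants (> 2) → phonotactically illegal
Phonotactically legal: ga.sja, pu.gwi, jo.so, swu, dfe → 5.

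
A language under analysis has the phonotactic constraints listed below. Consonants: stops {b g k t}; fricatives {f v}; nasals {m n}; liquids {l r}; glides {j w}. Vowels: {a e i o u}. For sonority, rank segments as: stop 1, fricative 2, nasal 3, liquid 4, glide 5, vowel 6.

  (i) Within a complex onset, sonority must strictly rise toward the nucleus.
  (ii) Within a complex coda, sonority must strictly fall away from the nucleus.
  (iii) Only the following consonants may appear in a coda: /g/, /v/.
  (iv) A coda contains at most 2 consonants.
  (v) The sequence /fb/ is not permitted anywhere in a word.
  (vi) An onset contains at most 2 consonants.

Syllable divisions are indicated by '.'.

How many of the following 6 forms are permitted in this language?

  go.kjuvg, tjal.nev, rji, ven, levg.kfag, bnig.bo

go.kjuvg — σ1 onset /g/, coda /∅/ ok; σ2 onset /kj/ (1→5 rises), coda /vg/ (2→1 falls) ok → permitted
tjal.nev — violates constraint (iii): syllable 1 coda contains /l/, which is not a licensed coda consonant → not permitted
rji — σ1 onset /rj/ (4→5 rises), coda /∅/ ok → permitted
ven — violates constraint (iii): syllable 1 coda contains /n/, which is not a licensed coda consonant → not permitted
levg.kfag — σ1 onset /l/, coda /vg/ (2→1 falls) ok; σ2 onset /kf/ (1→2 rises), coda /g/ ok → permitted
bnig.bo — σ1 onset /bn/ (1→3 rises), coda /g/ ok; σ2 onset /b/, coda /∅/ ok → permitted
Permitted: go.kjuvg, rji, levg.kfag, bnig.bo → 4.

4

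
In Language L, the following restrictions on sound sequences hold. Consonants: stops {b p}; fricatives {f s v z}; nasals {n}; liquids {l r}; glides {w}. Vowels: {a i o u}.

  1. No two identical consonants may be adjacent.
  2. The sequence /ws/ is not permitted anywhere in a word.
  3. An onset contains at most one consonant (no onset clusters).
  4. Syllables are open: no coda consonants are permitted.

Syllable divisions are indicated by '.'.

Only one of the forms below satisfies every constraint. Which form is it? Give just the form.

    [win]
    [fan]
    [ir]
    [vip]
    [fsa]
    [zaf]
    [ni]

[ni]

[win] — violates constraint 4: syllable 1 coda /n/ has 1 consonant (> 0) → not permitted
[fan] — violates constraint 4: syllable 1 coda /n/ has 1 consonant (> 0) → not permitted
[ir] — violates constraint 4: syllable 1 coda /r/ has 1 consonant (> 0) → not permitted
[vip] — violates constraint 4: syllable 1 coda /p/ has 1 consonant (> 0) → not permitted
[fsa] — violates constraint 3: syllable 1 onset /fs/ has 2 consonants (> 1) → not permitted
[zaf] — violates constraint 4: syllable 1 coda /f/ has 1 consonant (> 0) → not permitted
[ni] — σ1 onset /n/, coda /∅/ ok → permitted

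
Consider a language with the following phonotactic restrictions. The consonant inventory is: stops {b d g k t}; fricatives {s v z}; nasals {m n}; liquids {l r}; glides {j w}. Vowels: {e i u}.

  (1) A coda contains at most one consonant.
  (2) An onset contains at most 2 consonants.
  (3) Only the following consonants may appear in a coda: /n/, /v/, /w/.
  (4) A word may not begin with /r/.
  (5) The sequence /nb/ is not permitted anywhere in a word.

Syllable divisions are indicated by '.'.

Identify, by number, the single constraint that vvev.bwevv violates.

vvev.bwevv: syllable 2 coda /vv/ has 2 consonants (> 1).
This is a violation of constraint 1: "A coda contains at most one consonant."
The remaining constraints (2, 3, 4, 5) are satisfied.

1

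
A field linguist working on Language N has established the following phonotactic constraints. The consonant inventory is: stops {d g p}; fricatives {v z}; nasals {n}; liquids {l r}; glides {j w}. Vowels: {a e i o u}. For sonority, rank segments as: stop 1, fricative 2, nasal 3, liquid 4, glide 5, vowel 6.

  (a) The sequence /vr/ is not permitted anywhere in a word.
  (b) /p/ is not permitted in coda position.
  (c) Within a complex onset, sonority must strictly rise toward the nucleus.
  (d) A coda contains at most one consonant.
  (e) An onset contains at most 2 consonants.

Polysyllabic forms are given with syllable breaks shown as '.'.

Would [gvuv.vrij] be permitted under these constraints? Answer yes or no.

[gvuv.vrij] — violates constraint (a): contains banned sequence /vr/ → not permitted

no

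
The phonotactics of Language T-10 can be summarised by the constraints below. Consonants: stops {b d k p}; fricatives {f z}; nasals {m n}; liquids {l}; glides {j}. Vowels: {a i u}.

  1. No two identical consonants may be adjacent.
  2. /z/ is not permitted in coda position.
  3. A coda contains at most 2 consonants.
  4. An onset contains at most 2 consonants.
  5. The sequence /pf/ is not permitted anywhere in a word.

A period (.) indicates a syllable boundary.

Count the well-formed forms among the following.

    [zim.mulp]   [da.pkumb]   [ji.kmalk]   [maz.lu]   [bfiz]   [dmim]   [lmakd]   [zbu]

[zim.mulp] — violates constraint 1: adjacent identical consonants /mm/ → ill-formed
[da.pkumb] — σ1 onset /d/, coda /∅/ ok; σ2 onset /pk/ (2C), coda /mb/ (2C) ok → well-formed
[ji.kmalk] — σ1 onset /j/, coda /∅/ ok; σ2 onset /km/ (2C), coda /lk/ (2C) ok → well-formed
[maz.lu] — violates constraint 2: syllable 1 coda contains /z/ → ill-formed
[bfiz] — violates constraint 2: syllable 1 coda contains /z/ → ill-formed
[dmim] — σ1 onset /dm/ (2C), coda /m/ ok → well-formed
[lmakd] — σ1 onset /lm/ (2C), coda /kd/ (2C) ok → well-formed
[zbu] — σ1 onset /zb/ (2C), coda /∅/ ok → well-formed
Well-formed: [da.pkumb], [ji.kmalk], [dmim], [lmakd], [zbu] → 5.

5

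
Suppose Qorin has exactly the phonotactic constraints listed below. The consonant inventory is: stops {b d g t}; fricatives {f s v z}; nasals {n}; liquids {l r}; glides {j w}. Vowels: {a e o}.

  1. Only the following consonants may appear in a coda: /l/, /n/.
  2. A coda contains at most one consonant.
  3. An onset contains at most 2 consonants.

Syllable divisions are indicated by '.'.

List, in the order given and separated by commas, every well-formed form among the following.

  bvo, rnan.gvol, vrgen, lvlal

bvo, rnan.gvol

bvo — σ1 onset /bv/ (2C), coda /∅/ ok → well-formed
rnan.gvol — σ1 onset /rn/ (2C), coda /n/ ok; σ2 onset /gv/ (2C), coda /l/ ok → well-formed
vrgen — violates constraint 3: syllable 1 onset /vrg/ has 3 consonants (> 2) → ill-formed
lvlal — violates constraint 3: syllable 1 onset /lvl/ has 3 consonants (> 2) → ill-formed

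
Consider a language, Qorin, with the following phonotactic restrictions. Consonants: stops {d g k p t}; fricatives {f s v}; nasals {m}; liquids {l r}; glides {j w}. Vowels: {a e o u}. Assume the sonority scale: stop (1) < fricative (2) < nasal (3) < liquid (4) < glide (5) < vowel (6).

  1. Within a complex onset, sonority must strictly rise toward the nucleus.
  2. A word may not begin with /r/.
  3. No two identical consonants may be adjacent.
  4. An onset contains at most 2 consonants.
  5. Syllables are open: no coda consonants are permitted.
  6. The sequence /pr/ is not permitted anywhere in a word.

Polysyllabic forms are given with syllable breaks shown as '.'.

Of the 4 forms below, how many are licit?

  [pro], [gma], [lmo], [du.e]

2

[pro] — violates constraint 6: contains banned sequence /pr/ → illicit
[gma] — σ1 onset /gm/ (1→3 rises), coda /∅/ ok → licit
[lmo] — violates constraint 1: syllable 1 onset /lm/: /l/ (liquid, 4) → /m/ (nasal, 3) does not rise → illicit
[du.e] — σ1 onset /d/, coda /∅/ ok; σ2 onset /∅/, coda /∅/ ok → licit
Licit: [gma], [du.e] → 2.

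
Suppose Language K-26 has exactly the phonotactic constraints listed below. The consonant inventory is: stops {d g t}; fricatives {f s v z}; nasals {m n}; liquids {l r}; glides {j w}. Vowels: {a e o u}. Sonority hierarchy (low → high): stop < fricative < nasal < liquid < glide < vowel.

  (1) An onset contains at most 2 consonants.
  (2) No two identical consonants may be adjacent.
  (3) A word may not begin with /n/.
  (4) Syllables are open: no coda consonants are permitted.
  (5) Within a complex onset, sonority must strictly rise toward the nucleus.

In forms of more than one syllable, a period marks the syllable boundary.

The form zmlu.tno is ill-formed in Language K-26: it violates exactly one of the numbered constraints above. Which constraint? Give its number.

1

zmlu.tno: syllable 1 onset /zml/ has 3 consonants (> 2).
This is a violation of constraint 1: "An onset contains at most 2 consonants."
The remaining constraints (2, 3, 4, 5) are satisfied.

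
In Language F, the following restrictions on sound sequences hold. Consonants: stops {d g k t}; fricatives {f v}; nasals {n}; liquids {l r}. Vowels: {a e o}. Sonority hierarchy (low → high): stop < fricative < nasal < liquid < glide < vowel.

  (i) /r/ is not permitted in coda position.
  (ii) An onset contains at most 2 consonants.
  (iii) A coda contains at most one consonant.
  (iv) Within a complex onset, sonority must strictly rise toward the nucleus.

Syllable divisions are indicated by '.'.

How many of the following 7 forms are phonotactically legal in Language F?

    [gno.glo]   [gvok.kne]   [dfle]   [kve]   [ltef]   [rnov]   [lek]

4

[gno.glo] — σ1 onset /gn/ (1→3 rises), coda /∅/ ok; σ2 onset /gl/ (1→4 rises), coda /∅/ ok → phonotactically legal
[gvok.kne] — σ1 onset /gv/ (1→2 rises), coda /k/ ok; σ2 onset /kn/ (1→3 rises), coda /∅/ ok → phonotactically legal
[dfle] — violates constraint (ii): syllable 1 onset /dfl/ has 3 consonants (> 2) → phonotactically illegal
[kve] — σ1 onset /kv/ (1→2 rises), coda /∅/ ok → phonotactically legal
[ltef] — violates constraint (iv): syllable 1 onset /lt/: /l/ (liquid, 4) → /t/ (stop, 1) does not rise → phonotactically illegal
[rnov] — violates constraint (iv): syllable 1 onset /rn/: /r/ (liquid, 4) → /n/ (nasal, 3) does not rise → phonotactically illegal
[lek] — σ1 onset /l/, coda /k/ ok → phonotactically legal
Phonotactically legal: [gno.glo], [gvok.kne], [kve], [lek] → 4.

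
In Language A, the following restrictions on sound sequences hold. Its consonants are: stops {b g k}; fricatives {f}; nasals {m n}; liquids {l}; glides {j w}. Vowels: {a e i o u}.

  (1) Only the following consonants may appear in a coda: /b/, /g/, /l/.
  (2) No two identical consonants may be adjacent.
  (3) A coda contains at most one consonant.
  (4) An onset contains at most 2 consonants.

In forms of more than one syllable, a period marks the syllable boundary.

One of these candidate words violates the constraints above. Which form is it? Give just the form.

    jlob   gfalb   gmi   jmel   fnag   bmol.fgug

gfalb

jlob — σ1 onset /jl/ (2C), coda /b/ ok → phonotactically legal
gfalb — violates constraint 3: syllable 1 coda /lb/ has 2 consonants (> 1) → phonotactically illegal
gmi — σ1 onset /gm/ (2C), coda /∅/ ok → phonotactically legal
jmel — σ1 onset /jm/ (2C), coda /l/ ok → phonotactically legal
fnag — σ1 onset /fn/ (2C), coda /g/ ok → phonotactically legal
bmol.fgug — σ1 onset /bm/ (2C), coda /l/ ok; σ2 onset /fg/ (2C), coda /g/ ok → phonotactically legal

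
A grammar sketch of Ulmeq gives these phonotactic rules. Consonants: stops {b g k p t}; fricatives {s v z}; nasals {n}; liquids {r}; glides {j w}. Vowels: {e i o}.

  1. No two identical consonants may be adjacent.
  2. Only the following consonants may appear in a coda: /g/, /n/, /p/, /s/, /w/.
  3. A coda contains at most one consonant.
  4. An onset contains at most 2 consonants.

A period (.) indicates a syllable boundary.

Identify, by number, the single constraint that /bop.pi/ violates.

1

/bop.pi/: adjacent identical consonants /pp/.
This is a violation of constraint 1: "No two identical consonants may be adjacent."
The remaining constraints (2, 3, 4) are satisfied.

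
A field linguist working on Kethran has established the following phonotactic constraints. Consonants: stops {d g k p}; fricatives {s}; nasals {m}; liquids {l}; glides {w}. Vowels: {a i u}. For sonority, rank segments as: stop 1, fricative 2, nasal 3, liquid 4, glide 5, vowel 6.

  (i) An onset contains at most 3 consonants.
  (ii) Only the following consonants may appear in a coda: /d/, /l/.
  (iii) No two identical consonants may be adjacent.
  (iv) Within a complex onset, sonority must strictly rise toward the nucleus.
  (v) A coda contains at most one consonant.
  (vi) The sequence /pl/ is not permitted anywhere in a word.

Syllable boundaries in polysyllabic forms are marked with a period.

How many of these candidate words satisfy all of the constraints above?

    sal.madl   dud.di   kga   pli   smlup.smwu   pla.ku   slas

sal.madl — violates constraint (v): syllable 2 coda /dl/ has 2 consonants (> 1) → illicit
dud.di — violates constraint (iii): adjacent identical consonants /dd/ → illicit
kga — violates constraint (iv): syllable 1 onset /kg/: /k/ (stop, 1) → /g/ (stop, 1) does not rise → illicit
pli — violates constraint (vi): contains banned sequence /pl/ → illicit
smlup.smwu — violates constraint (ii): syllable 1 coda contains /p/, which is not a licensed coda consonant → illicit
pla.ku — violates constraint (vi): contains banned sequence /pl/ → illicit
slas — violates constraint (ii): syllable 1 coda contains /s/, which is not a licensed coda consonant → illicit
No form is licit → 0.

0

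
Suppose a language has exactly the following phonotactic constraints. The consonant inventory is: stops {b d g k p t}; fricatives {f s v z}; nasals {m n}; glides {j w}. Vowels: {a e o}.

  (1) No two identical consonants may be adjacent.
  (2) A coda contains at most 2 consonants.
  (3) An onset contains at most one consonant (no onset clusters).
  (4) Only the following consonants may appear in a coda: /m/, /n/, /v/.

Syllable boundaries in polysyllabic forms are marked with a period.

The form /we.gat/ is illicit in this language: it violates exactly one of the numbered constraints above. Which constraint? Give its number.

/we.gat/: syllable 2 coda contains /t/, which is not a licensed coda consonant.
This is a violation of constraint 4: "Only the following consonants may appear in a coda: /m/, /n/, /v/."
The remaining constraints (1, 2, 3) are satisfied.

4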